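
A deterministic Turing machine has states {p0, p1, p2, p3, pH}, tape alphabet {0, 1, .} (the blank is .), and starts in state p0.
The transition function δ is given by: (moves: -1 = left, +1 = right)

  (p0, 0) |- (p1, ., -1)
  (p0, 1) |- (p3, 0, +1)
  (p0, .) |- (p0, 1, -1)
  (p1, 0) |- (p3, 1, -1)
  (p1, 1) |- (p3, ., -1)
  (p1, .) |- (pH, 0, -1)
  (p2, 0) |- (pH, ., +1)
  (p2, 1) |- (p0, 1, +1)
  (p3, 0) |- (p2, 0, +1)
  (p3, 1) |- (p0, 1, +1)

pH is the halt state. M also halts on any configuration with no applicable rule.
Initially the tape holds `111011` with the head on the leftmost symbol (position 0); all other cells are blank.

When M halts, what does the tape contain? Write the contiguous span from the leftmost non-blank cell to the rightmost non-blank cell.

010010

state=p0 head=0 tape=[1]11011.   (p0,1)→(p3,0,+1)
state=p3 head=1 tape=0[1]1011.   (p3,1)→(p0,1,+1)
state=p0 head=2 tape=01[1]011.   (p0,1)→(p3,0,+1)
state=p3 head=3 tape=010[0]11.   (p3,0)→(p2,0,+1)
state=p2 head=4 tape=0100[1]1.   (p2,1)→(p0,1,+1)
state=p0 head=5 tape=01001[1].   (p0,1)→(p3,0,+1)
state=p3 head=6 tape=010010[.]
The non-blank tape span at halt is 010010.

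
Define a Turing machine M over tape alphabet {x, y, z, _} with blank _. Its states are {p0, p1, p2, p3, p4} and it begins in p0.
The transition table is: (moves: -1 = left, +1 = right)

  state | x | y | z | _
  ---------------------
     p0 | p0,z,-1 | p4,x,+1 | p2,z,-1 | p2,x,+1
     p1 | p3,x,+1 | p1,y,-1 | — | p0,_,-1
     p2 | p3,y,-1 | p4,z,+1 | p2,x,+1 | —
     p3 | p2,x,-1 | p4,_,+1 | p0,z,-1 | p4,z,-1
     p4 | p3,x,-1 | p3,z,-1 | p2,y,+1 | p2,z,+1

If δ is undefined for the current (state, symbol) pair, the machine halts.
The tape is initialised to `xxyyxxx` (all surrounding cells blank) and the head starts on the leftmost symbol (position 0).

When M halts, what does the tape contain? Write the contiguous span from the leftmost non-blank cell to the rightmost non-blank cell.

p0 | ____[x]xyyxxx   read x → write z, move -1, go to p0
p0 | ___[_]zxyyxxx   read _ → write x, move +1, go to p2
p2 | ___x[z]xyyxxx   read z → write x, move +1, go to p2
p2 | ___xx[x]yyxxx   read x → write y, move -1, go to p3
p3 | ___x[x]yyyxxx   read x → write x, move -1, go to p2
p2 | ___[x]xyyyxxx   read x → write y, move -1, go to p3
p3 | __[_]yxyyyxxx   read _ → write z, move -1, go to p4
p4 | _[_]zyxyyyxxx   read _ → write z, move +1, go to p2
p2 | _z[z]yxyyyxxx   read z → write x, move +1, go to p2
p2 | _zx[y]xyyyxxx   read y → write z, move +1, go to p4
p4 | _zxz[x]yyyxxx   read x → write x, move -1, go to p3
p3 | _zx[z]xyyyxxx   read z → write z, move -1, go to p0
p0 | _z[x]zxyyyxxx   read x → write z, move -1, go to p0
p0 | _[z]zzxyyyxxx   read z → write z, move -1, go to p2
p2 | [_]zzzxyyyxxx
The non-blank tape span at halt is zzzxyyyxxx.

zzzxyyyxxx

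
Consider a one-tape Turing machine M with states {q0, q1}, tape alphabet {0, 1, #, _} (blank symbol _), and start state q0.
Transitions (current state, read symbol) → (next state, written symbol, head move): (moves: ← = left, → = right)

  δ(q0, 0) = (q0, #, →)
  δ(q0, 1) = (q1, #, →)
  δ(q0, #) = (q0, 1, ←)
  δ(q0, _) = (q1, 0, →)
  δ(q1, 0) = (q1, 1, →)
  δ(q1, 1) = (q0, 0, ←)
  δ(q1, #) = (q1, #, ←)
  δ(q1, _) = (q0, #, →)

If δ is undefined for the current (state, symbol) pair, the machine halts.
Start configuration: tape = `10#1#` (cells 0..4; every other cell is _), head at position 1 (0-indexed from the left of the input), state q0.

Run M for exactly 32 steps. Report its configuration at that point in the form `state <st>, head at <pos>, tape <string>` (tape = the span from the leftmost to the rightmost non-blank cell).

state=q0 head=1 tape=___1[0]#1#   (q0,0)→(q0,#,→)
state=q0 head=2 tape=___1#[#]1#   (q0,#)→(q0,1,←)
state=q0 head=1 tape=___1[#]11#   (q0,#)→(q0,1,←)
state=q0 head=0 tape=___[1]111#   (q0,1)→(q1,#,→)
state=q1 head=1 tape=___#[1]11#   (q1,1)→(q0,0,←)
state=q0 head=0 tape=___[#]011#   (q0,#)→(q0,1,←)
state=q0 head=-1 tape=__[_]1011#   (q0,_)→(q1,0,→)
state=q1 head=0 tape=__0[1]011#   (q1,1)→(q0,0,←)
state=q0 head=-1 tape=__[0]0011#   (q0,0)→(q0,#,→)
state=q0 head=0 tape=__#[0]011#   (q0,0)→(q0,#,→)
state=q0 head=1 tape=__##[0]11#   (q0,0)→(q0,#,→)
state=q0 head=2 tape=__###[1]1#   (q0,1)→(q1,#,→)
state=q1 head=3 tape=__####[1]#   (q1,1)→(q0,0,←)
state=q0 head=2 tape=__###[#]0#   (q0,#)→(q0,1,←)
state=q0 head=1 tape=__##[#]10#   (q0,#)→(q0,1,←)
state=q0 head=0 tape=__#[#]110#   (q0,#)→(q0,1,←)
state=q0 head=-1 tape=__[#]1110#   (q0,#)→(q0,1,←)
state=q0 head=-2 tape=_[_]11110#   (q0,_)→(q1,0,→)
state=q1 head=-1 tape=_0[1]1110#   (q1,1)→(q0,0,←)
state=q0 head=-2 tape=_[0]01110#   (q0,0)→(q0,#,→)
state=q0 head=-1 tape=_#[0]1110#   (q0,0)→(q0,#,→)
state=q0 head=0 tape=_##[1]110#   (q0,1)→(q1,#,→)
state=q1 head=1 tape=_###[1]10#   (q1,1)→(q0,0,←)
state=q0 head=0 tape=_##[#]010#   (q0,#)→(q0,1,←)
state=q0 head=-1 tape=_#[#]1010#   (q0,#)→(q0,1,←)
state=q0 head=-2 tape=_[#]11010#   (q0,#)→(q0,1,←)
state=q0 head=-3 tape=[_]111010#   (q0,_)→(q1,0,→)
state=q1 head=-2 tape=0[1]11010#   (q1,1)→(q0,0,←)
state=q0 head=-3 tape=[0]011010#   (q0,0)→(q0,#,→)
state=q0 head=-2 tape=#[0]11010#   (q0,0)→(q0,#,→)
state=q0 head=-1 tape=##[1]1010#   (q0,1)→(q1,#,→)
state=q1 head=0 tape=###[1]010#   (q1,1)→(q0,0,←)
state=q0 head=-1 tape=##[#]0010#
After 32 steps: state q0, head at -1, tape ###0010#.

state q0, head at -1, tape ###0010#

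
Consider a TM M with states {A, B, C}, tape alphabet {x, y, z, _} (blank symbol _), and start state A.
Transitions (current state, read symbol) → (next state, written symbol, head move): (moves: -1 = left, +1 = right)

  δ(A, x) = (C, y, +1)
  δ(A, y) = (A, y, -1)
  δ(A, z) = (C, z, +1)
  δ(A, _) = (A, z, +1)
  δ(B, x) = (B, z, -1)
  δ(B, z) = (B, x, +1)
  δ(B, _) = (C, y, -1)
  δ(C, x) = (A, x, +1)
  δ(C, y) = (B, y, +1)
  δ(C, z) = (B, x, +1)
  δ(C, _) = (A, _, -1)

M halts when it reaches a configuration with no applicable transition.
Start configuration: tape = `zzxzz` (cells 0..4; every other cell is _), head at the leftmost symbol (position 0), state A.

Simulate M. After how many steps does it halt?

A | [z]zxzz__   read z → write z, move +1, go to C
C | z[z]xzz__   read z → write x, move +1, go to B
B | zx[x]zz__   read x → write z, move -1, go to B
B | z[x]zzz__   read x → write z, move -1, go to B
B | [z]zzzz__   read z → write x, move +1, go to B
B | x[z]zzz__   read z → write x, move +1, go to B
B | xx[z]zz__   read z → write x, move +1, go to B
B | xxx[z]z__   read z → write x, move +1, go to B
B | xxxx[z]__   read z → write x, move +1, go to B
B | xxxxx[_]_   read _ → write y, move -1, go to C
C | xxxx[x]y_   read x → write x, move +1, go to A
A | xxxxx[y]_   read y → write y, move -1, go to A
A | xxxx[x]y_   read x → write y, move +1, go to C
C | xxxxy[y]_   read y → write y, move +1, go to B
B | xxxxyy[_]   read _ → write y, move -1, go to C
C | xxxxy[y]y   read y → write y, move +1, go to B
B | xxxxyy[y]
M halts after 16 transitions.

16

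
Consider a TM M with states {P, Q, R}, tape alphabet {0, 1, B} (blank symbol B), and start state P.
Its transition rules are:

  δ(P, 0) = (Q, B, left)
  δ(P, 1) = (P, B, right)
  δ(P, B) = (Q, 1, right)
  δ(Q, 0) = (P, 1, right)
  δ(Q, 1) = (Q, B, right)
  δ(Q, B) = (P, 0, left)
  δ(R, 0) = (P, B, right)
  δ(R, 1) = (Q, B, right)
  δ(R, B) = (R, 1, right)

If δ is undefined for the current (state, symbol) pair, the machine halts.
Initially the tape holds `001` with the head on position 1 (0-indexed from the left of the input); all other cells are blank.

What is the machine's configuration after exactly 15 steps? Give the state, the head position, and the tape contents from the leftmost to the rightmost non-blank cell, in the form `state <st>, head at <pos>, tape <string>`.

state P, head at 2, tape 1110

P | 0[0]1BBB   read 0 → write B, move left, go to Q
Q | [0]B1BBB   read 0 → write 1, move right, go to P
P | 1[B]1BBB   read B → write 1, move right, go to Q
Q | 11[1]BBB   read 1 → write B, move right, go to Q
Q | 11B[B]BB   read B → write 0, move left, go to P
P | 11[B]0BB   read B → write 1, move right, go to Q
Q | 111[0]BB   read 0 → write 1, move right, go to P
P | 1111[B]B   read B → write 1, move right, go to Q
Q | 11111[B]   read B → write 0, move left, go to P
P | 1111[1]0   read 1 → write B, move right, go to P
P | 1111B[0]   read 0 → write B, move left, go to Q
Q | 1111[B]B   read B → write 0, move left, go to P
P | 111[1]0B   read 1 → write B, move right, go to P
P | 111B[0]B   read 0 → write B, move left, go to Q
Q | 111[B]BB   read B → write 0, move left, go to P
P | 11[1]0BB
After 15 steps: state P, head at 2, tape 1110.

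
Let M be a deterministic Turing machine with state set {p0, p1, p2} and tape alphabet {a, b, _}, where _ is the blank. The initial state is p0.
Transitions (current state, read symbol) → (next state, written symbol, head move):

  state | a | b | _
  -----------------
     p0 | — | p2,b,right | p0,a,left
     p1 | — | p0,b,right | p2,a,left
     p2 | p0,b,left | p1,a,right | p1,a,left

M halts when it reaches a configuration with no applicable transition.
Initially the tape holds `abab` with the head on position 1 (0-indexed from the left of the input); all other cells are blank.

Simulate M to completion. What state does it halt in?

state=p0 head=1 tape=a[b]ab__   (p0,b)→(p2,b,right)
state=p2 head=2 tape=ab[a]b__   (p2,a)→(p0,b,left)
state=p0 head=1 tape=a[b]bb__   (p0,b)→(p2,b,right)
state=p2 head=2 tape=ab[b]b__   (p2,b)→(p1,a,right)
state=p1 head=3 tape=aba[b]__   (p1,b)→(p0,b,right)
state=p0 head=4 tape=abab[_]_   (p0,_)→(p0,a,left)
state=p0 head=3 tape=aba[b]a_   (p0,b)→(p2,b,right)
state=p2 head=4 tape=abab[a]_   (p2,a)→(p0,b,left)
state=p0 head=3 tape=aba[b]b_   (p0,b)→(p2,b,right)
state=p2 head=4 tape=abab[b]_   (p2,b)→(p1,a,right)
state=p1 head=5 tape=ababa[_]   (p1,_)→(p2,a,left)
state=p2 head=4 tape=abab[a]a   (p2,a)→(p0,b,left)
state=p0 head=3 tape=aba[b]ba   (p0,b)→(p2,b,right)
state=p2 head=4 tape=abab[b]a   (p2,b)→(p1,a,right)
state=p1 head=5 tape=ababa[a]
No transition is defined for (p1, a); M halts in state p1.

p1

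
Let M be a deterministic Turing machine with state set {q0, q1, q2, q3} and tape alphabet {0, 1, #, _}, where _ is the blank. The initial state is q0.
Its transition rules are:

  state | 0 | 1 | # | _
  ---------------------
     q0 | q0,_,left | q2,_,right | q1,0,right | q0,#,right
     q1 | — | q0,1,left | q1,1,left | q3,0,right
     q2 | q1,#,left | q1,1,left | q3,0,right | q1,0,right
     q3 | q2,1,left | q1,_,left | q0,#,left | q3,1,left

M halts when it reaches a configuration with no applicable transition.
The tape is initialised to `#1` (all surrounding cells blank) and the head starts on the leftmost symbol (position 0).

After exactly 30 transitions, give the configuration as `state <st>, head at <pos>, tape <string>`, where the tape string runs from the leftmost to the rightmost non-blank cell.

state q1, head at 0, tape ##011#11

q0 | ___[#]1___   read # → write 0, move right, go to q1
q1 | ___0[1]___   read 1 → write 1, move left, go to q0
q0 | ___[0]1___   read 0 → write _, move left, go to q0
q0 | __[_]_1___   read _ → write #, move right, go to q0
q0 | __#[_]1___   read _ → write #, move right, go to q0
q0 | __##[1]___   read 1 → write _, move right, go to q2
q2 | __##_[_]__   read _ → write 0, move right, go to q1
q1 | __##_0[_]_   read _ → write 0, move right, go to q3
q3 | __##_00[_]   read _ → write 1, move left, go to q3
q3 | __##_0[0]1   read 0 → write 1, move left, go to q2
q2 | __##_[0]11   read 0 → write #, move left, go to q1
q1 | __##[_]#11   read _ → write 0, move right, go to q3
q3 | __##0[#]11   read # → write #, move left, go to q0
q0 | __##[0]#11   read 0 → write _, move left, go to q0
q0 | __#[#]_#11   read # → write 0, move right, go to q1
q1 | __#0[_]#11   read _ → write 0, move right, go to q3
q3 | __#00[#]11   read # → write #, move left, go to q0
q0 | __#0[0]#11   read 0 → write _, move left, go to q0
q0 | __#[0]_#11   read 0 → write _, move left, go to q0
q0 | __[#]__#11   read # → write 0, move right, go to q1
q1 | __0[_]_#11   read _ → write 0, move right, go to q3
q3 | __00[_]#11   read _ → write 1, move left, go to q3
q3 | __0[0]1#11   read 0 → write 1, move left, go to q2
q2 | __[0]11#11   read 0 → write #, move left, go to q1
q1 | _[_]#11#11   read _ → write 0, move right, go to q3
q3 | _0[#]11#11   read # → write #, move left, go to q0
q0 | _[0]#11#11   read 0 → write _, move left, go to q0
q0 | [_]_#11#11   read _ → write #, move right, go to q0
q0 | #[_]#11#11   read _ → write #, move right, go to q0
q0 | ##[#]11#11   read # → write 0, move right, go to q1
q1 | ##0[1]1#11
After 30 steps: state q1, head at 0, tape ##011#11.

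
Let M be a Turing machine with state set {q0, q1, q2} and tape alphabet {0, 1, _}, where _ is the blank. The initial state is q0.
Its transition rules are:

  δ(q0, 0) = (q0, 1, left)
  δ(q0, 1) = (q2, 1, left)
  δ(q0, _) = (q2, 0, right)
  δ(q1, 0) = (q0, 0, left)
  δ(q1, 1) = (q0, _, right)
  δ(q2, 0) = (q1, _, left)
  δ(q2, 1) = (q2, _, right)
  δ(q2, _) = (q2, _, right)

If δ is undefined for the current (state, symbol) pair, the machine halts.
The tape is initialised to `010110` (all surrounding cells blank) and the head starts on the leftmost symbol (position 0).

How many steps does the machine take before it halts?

state=q0 head=0 tape=_[0]10110   (q0,0)→(q0,1,left)
state=q0 head=-1 tape=[_]110110   (q0,_)→(q2,0,right)
state=q2 head=0 tape=0[1]10110   (q2,1)→(q2,_,right)
state=q2 head=1 tape=0_[1]0110   (q2,1)→(q2,_,right)
state=q2 head=2 tape=0__[0]110   (q2,0)→(q1,_,left)
state=q1 head=1 tape=0_[_]_110
M halts after 5 transitions.

5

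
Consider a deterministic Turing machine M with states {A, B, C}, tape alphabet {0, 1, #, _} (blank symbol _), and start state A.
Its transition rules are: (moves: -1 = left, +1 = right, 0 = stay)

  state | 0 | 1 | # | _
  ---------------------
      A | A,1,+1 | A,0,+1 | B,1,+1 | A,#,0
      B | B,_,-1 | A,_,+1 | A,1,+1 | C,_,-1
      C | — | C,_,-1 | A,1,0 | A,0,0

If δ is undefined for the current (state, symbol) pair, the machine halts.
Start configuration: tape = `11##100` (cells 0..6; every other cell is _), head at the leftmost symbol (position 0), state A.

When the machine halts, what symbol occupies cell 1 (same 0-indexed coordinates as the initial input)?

A | [1]1##100__   read 1 → write 0, move +1, go to A
A | 0[1]##100__   read 1 → write 0, move +1, go to A
A | 00[#]#100__   read # → write 1, move +1, go to B
B | 001[#]100__   read # → write 1, move +1, go to A
A | 0011[1]00__   read 1 → write 0, move +1, go to A
A | 00110[0]0__   read 0 → write 1, move +1, go to A
A | 001101[0]__   read 0 → write 1, move +1, go to A
A | 0011011[_]_   read _ → write #, move 0, go to A
A | 0011011[#]_   read # → write 1, move +1, go to B
B | 00110111[_]   read _ → write _, move -1, go to C
C | 0011011[1]_   read 1 → write _, move -1, go to C
C | 001101[1]__   read 1 → write _, move -1, go to C
C | 00110[1]___   read 1 → write _, move -1, go to C
C | 0011[0]____
Cell 1 holds 0 when M halts.

0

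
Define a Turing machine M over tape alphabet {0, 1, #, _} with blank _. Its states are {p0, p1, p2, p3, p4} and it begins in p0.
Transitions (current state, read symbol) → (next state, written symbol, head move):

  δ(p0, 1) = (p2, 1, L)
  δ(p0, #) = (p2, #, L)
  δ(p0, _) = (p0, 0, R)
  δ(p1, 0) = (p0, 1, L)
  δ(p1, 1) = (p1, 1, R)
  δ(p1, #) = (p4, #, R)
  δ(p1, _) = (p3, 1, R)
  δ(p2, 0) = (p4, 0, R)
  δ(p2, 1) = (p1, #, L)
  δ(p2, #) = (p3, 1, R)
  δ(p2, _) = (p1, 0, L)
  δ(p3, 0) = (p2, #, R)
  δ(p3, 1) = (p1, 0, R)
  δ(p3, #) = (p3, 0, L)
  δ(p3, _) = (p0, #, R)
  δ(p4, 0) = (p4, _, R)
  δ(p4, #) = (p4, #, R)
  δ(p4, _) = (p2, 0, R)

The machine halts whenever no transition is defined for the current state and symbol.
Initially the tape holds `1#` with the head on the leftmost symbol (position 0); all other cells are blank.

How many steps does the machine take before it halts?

16

p0 | __[1]#__   read 1 → write 1, move L, go to p2
p2 | _[_]1#__   read _ → write 0, move L, go to p1
p1 | [_]01#__   read _ → write 1, move R, go to p3
p3 | 1[0]1#__   read 0 → write #, move R, go to p2
p2 | 1#[1]#__   read 1 → write #, move L, go to p1
p1 | 1[#]##__   read # → write #, move R, go to p4
p4 | 1#[#]#__   read # → write #, move R, go to p4
p4 | 1##[#]__   read # → write #, move R, go to p4
p4 | 1###[_]_   read _ → write 0, move R, go to p2
p2 | 1###0[_]   read _ → write 0, move L, go to p1
p1 | 1###[0]0   read 0 → write 1, move L, go to p0
p0 | 1##[#]10   read # → write #, move L, go to p2
p2 | 1#[#]#10   read # → write 1, move R, go to p3
p3 | 1#1[#]10   read # → write 0, move L, go to p3
p3 | 1#[1]010   read 1 → write 0, move R, go to p1
p1 | 1#0[0]10   read 0 → write 1, move L, go to p0
p0 | 1#[0]110
M halts after 16 transitions.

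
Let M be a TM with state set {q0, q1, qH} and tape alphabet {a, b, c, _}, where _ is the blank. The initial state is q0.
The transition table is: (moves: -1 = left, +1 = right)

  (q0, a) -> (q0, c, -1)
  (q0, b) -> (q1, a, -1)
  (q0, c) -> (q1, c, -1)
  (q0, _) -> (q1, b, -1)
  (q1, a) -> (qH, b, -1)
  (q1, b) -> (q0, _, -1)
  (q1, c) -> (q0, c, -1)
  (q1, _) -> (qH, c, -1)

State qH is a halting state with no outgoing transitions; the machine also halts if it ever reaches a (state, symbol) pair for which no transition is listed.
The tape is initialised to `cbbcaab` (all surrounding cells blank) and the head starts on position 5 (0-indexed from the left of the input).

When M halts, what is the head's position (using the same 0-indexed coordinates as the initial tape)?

-3

state=q0 head=5 tape=___cbbca[a]b   (q0,a)→(q0,c,-1)
state=q0 head=4 tape=___cbbc[a]cb   (q0,a)→(q0,c,-1)
state=q0 head=3 tape=___cbb[c]ccb   (q0,c)→(q1,c,-1)
state=q1 head=2 tape=___cb[b]cccb   (q1,b)→(q0,_,-1)
state=q0 head=1 tape=___c[b]_cccb   (q0,b)→(q1,a,-1)
state=q1 head=0 tape=___[c]a_cccb   (q1,c)→(q0,c,-1)
state=q0 head=-1 tape=__[_]ca_cccb   (q0,_)→(q1,b,-1)
state=q1 head=-2 tape=_[_]bca_cccb   (q1,_)→(qH,c,-1)
state=qH head=-3 tape=[_]cbca_cccb
At halt the head is at cell -3.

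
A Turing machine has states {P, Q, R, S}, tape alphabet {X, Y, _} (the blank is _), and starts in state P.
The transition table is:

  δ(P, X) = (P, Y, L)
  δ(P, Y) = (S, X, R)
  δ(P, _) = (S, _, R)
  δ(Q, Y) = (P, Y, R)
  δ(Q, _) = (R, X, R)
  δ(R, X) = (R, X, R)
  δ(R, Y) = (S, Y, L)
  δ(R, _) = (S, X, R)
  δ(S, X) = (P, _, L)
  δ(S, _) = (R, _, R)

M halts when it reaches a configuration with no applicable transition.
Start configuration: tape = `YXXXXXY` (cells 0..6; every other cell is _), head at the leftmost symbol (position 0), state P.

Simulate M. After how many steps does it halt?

4

state=P head=0 tape=_[Y]XXXXXY   (P,Y)→(S,X,R)
state=S head=1 tape=_X[X]XXXXY   (S,X)→(P,_,L)
state=P head=0 tape=_[X]_XXXXY   (P,X)→(P,Y,L)
state=P head=-1 tape=[_]Y_XXXXY   (P,_)→(S,_,R)
state=S head=0 tape=_[Y]_XXXXY
M halts after 4 transitions.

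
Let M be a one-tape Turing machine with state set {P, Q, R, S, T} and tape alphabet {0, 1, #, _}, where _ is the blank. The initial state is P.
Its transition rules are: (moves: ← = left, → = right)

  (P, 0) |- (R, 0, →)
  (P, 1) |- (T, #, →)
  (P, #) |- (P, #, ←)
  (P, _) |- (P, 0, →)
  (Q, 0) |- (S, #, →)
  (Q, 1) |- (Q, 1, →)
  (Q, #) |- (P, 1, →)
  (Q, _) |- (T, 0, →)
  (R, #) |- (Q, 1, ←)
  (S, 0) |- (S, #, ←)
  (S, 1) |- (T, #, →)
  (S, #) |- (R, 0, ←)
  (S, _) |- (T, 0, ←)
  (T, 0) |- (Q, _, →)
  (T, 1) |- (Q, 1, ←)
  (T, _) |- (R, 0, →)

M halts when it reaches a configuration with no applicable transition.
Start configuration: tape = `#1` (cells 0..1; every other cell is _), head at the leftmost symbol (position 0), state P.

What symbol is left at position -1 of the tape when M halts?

P | _[#]1__   read # → write #, move ←, go to P
P | [_]#1__   read _ → write 0, move →, go to P
P | 0[#]1__   read # → write #, move ←, go to P
P | [0]#1__   read 0 → write 0, move →, go to R
R | 0[#]1__   read # → write 1, move ←, go to Q
Q | [0]11__   read 0 → write #, move →, go to S
S | #[1]1__   read 1 → write #, move →, go to T
T | ##[1]__   read 1 → write 1, move ←, go to Q
Q | #[#]1__   read # → write 1, move →, go to P
P | #1[1]__   read 1 → write #, move →, go to T
T | #1#[_]_   read _ → write 0, move →, go to R
R | #1#0[_]
Cell -1 holds # when M halts.

#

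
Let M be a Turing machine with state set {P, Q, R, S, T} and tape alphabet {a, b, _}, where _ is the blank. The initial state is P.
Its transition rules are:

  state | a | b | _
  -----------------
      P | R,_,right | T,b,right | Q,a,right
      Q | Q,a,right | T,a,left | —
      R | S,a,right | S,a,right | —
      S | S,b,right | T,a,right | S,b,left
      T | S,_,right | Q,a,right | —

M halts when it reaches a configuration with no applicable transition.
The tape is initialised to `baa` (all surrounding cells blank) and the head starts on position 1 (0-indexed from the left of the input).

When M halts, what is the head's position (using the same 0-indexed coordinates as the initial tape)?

state=P head=1 tape=b[a]a__   (P,a)→(R,_,right)
state=R head=2 tape=b_[a]__   (R,a)→(S,a,right)
state=S head=3 tape=b_a[_]_   (S,_)→(S,b,left)
state=S head=2 tape=b_[a]b_   (S,a)→(S,b,right)
state=S head=3 tape=b_b[b]_   (S,b)→(T,a,right)
state=T head=4 tape=b_ba[_]
At halt the head is at cell 4.

4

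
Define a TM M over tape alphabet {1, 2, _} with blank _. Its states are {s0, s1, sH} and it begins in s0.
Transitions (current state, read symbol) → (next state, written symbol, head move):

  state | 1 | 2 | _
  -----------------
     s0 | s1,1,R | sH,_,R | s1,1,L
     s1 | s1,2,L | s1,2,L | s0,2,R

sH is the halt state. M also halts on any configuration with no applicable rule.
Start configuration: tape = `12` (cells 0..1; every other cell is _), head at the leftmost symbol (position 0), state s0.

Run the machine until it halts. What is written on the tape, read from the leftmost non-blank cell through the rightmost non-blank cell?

state=s0 head=0 tape=_[1]2   (s0,1)→(s1,1,R)
state=s1 head=1 tape=_1[2]   (s1,2)→(s1,2,L)
state=s1 head=0 tape=_[1]2   (s1,1)→(s1,2,L)
state=s1 head=-1 tape=[_]22   (s1,_)→(s0,2,R)
state=s0 head=0 tape=2[2]2   (s0,2)→(sH,_,R)
state=sH head=1 tape=2_[2]
The non-blank tape span at halt is 2_2.

2_2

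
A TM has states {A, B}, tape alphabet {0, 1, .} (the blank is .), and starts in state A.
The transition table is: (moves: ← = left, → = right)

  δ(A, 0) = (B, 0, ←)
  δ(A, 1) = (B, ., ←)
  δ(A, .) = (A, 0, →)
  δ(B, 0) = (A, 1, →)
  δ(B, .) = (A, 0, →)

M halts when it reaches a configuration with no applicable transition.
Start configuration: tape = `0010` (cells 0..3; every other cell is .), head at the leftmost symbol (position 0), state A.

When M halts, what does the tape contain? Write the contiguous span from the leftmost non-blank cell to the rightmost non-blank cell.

A | .[0]010   read 0 → write 0, move ←, go to B
B | [.]0010   read . → write 0, move →, go to A
A | 0[0]010   read 0 → write 0, move ←, go to B
B | [0]0010   read 0 → write 1, move →, go to A
A | 1[0]010   read 0 → write 0, move ←, go to B
B | [1]0010
The non-blank tape span at halt is 10010.

10010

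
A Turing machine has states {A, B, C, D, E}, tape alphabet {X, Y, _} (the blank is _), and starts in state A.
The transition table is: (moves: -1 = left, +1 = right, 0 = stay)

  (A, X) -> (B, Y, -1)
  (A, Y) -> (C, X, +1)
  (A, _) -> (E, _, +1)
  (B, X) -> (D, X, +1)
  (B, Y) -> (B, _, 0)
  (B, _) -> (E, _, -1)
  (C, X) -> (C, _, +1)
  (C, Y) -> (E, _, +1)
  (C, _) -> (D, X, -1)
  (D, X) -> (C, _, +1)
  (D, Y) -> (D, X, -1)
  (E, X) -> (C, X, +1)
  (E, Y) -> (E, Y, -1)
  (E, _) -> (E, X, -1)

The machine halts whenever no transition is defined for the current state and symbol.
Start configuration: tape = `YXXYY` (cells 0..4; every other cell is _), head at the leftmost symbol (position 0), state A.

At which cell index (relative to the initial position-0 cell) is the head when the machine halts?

5

state=A head=0 tape=[Y]XXYY__   (A,Y)→(C,X,+1)
state=C head=1 tape=X[X]XYY__   (C,X)→(C,_,+1)
state=C head=2 tape=X_[X]YY__   (C,X)→(C,_,+1)
state=C head=3 tape=X__[Y]Y__   (C,Y)→(E,_,+1)
state=E head=4 tape=X___[Y]__   (E,Y)→(E,Y,-1)
state=E head=3 tape=X__[_]Y__   (E,_)→(E,X,-1)
state=E head=2 tape=X_[_]XY__   (E,_)→(E,X,-1)
state=E head=1 tape=X[_]XXY__   (E,_)→(E,X,-1)
state=E head=0 tape=[X]XXXY__   (E,X)→(C,X,+1)
state=C head=1 tape=X[X]XXY__   (C,X)→(C,_,+1)
state=C head=2 tape=X_[X]XY__   (C,X)→(C,_,+1)
state=C head=3 tape=X__[X]Y__   (C,X)→(C,_,+1)
state=C head=4 tape=X___[Y]__   (C,Y)→(E,_,+1)
state=E head=5 tape=X____[_]_   (E,_)→(E,X,-1)
state=E head=4 tape=X___[_]X_   (E,_)→(E,X,-1)
state=E head=3 tape=X__[_]XX_   (E,_)→(E,X,-1)
state=E head=2 tape=X_[_]XXX_   (E,_)→(E,X,-1)
state=E head=1 tape=X[_]XXXX_   (E,_)→(E,X,-1)
state=E head=0 tape=[X]XXXXX_   (E,X)→(C,X,+1)
state=C head=1 tape=X[X]XXXX_   (C,X)→(C,_,+1)
state=C head=2 tape=X_[X]XXX_   (C,X)→(C,_,+1)
state=C head=3 tape=X__[X]XX_   (C,X)→(C,_,+1)
state=C head=4 tape=X___[X]X_   (C,X)→(C,_,+1)
state=C head=5 tape=X____[X]_   (C,X)→(C,_,+1)
state=C head=6 tape=X_____[_]   (C,_)→(D,X,-1)
state=D head=5 tape=X____[_]X
At halt the head is at cell 5.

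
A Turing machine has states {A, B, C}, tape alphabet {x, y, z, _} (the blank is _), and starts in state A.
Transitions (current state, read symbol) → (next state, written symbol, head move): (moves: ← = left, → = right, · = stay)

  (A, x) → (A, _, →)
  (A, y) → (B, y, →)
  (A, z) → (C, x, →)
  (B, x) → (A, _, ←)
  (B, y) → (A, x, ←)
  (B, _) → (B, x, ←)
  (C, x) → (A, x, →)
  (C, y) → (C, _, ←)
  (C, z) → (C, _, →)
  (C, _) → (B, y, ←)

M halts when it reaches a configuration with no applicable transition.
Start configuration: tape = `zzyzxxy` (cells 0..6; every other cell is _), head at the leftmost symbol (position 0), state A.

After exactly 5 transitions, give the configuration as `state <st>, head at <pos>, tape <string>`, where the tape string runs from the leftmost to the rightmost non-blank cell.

state A, head at -1, tape y_zxxy

A | _[z]zyzxxy   read z → write x, move →, go to C
C | _x[z]yzxxy   read z → write _, move →, go to C
C | _x_[y]zxxy   read y → write _, move ←, go to C
C | _x[_]_zxxy   read _ → write y, move ←, go to B
B | _[x]y_zxxy   read x → write _, move ←, go to A
A | [_]_y_zxxy
After 5 steps: state A, head at -1, tape y_zxxy.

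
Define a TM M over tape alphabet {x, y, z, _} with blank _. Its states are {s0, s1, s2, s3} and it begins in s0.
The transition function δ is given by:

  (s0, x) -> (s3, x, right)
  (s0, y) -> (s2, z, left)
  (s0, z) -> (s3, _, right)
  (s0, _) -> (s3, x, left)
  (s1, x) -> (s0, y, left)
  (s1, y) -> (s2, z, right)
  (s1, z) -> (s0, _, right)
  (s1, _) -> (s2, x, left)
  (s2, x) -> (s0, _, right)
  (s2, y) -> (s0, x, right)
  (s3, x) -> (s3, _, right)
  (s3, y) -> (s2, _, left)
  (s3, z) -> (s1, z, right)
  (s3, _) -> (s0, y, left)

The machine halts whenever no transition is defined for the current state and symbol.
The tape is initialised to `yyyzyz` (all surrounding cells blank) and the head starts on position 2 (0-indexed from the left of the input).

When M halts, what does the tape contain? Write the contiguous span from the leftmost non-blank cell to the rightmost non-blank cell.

state=s0 head=2 tape=yy[y]zyz   (s0,y)→(s2,z,left)
state=s2 head=1 tape=y[y]zzyz   (s2,y)→(s0,x,right)
state=s0 head=2 tape=yx[z]zyz   (s0,z)→(s3,_,right)
state=s3 head=3 tape=yx_[z]yz   (s3,z)→(s1,z,right)
state=s1 head=4 tape=yx_z[y]z   (s1,y)→(s2,z,right)
state=s2 head=5 tape=yx_zz[z]
The non-blank tape span at halt is yx_zzz.

yx_zzz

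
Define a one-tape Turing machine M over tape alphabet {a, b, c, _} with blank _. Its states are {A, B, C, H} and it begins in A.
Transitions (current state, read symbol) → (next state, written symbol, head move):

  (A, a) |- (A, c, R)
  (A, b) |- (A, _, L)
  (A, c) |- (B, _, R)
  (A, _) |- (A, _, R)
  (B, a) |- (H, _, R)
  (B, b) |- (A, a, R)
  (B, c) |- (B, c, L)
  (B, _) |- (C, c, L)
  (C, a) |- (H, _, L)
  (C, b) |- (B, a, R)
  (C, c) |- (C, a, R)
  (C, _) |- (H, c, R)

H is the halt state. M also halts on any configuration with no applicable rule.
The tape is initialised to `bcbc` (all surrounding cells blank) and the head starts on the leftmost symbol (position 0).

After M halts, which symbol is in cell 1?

_

state=A head=0 tape=_[b]cbc_   (A,b)→(A,_,L)
state=A head=-1 tape=[_]_cbc_   (A,_)→(A,_,R)
state=A head=0 tape=_[_]cbc_   (A,_)→(A,_,R)
state=A head=1 tape=__[c]bc_   (A,c)→(B,_,R)
state=B head=2 tape=___[b]c_   (B,b)→(A,a,R)
state=A head=3 tape=___a[c]_   (A,c)→(B,_,R)
state=B head=4 tape=___a_[_]   (B,_)→(C,c,L)
state=C head=3 tape=___a[_]c   (C,_)→(H,c,R)
state=H head=4 tape=___ac[c]
Cell 1 holds _ when M halts.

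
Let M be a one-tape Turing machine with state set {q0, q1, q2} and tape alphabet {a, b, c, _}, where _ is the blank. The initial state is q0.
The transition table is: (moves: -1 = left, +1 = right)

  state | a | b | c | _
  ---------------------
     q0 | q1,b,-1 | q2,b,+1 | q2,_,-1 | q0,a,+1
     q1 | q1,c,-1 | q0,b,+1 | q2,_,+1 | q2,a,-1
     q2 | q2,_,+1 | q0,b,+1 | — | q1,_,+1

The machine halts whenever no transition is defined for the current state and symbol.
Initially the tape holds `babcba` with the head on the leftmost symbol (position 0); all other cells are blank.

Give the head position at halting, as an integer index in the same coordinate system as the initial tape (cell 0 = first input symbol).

6

state=q0 head=0 tape=[b]abcba__   (q0,b)→(q2,b,+1)
state=q2 head=1 tape=b[a]bcba__   (q2,a)→(q2,_,+1)
state=q2 head=2 tape=b_[b]cba__   (q2,b)→(q0,b,+1)
state=q0 head=3 tape=b_b[c]ba__   (q0,c)→(q2,_,-1)
state=q2 head=2 tape=b_[b]_ba__   (q2,b)→(q0,b,+1)
state=q0 head=3 tape=b_b[_]ba__   (q0,_)→(q0,a,+1)
state=q0 head=4 tape=b_ba[b]a__   (q0,b)→(q2,b,+1)
state=q2 head=5 tape=b_bab[a]__   (q2,a)→(q2,_,+1)
state=q2 head=6 tape=b_bab_[_]_   (q2,_)→(q1,_,+1)
state=q1 head=7 tape=b_bab__[_]   (q1,_)→(q2,a,-1)
state=q2 head=6 tape=b_bab_[_]a   (q2,_)→(q1,_,+1)
state=q1 head=7 tape=b_bab__[a]   (q1,a)→(q1,c,-1)
state=q1 head=6 tape=b_bab_[_]c   (q1,_)→(q2,a,-1)
state=q2 head=5 tape=b_bab[_]ac   (q2,_)→(q1,_,+1)
state=q1 head=6 tape=b_bab_[a]c   (q1,a)→(q1,c,-1)
state=q1 head=5 tape=b_bab[_]cc   (q1,_)→(q2,a,-1)
state=q2 head=4 tape=b_ba[b]acc   (q2,b)→(q0,b,+1)
state=q0 head=5 tape=b_bab[a]cc   (q0,a)→(q1,b,-1)
state=q1 head=4 tape=b_ba[b]bcc   (q1,b)→(q0,b,+1)
state=q0 head=5 tape=b_bab[b]cc   (q0,b)→(q2,b,+1)
state=q2 head=6 tape=b_babb[c]c
At halt the head is at cell 6.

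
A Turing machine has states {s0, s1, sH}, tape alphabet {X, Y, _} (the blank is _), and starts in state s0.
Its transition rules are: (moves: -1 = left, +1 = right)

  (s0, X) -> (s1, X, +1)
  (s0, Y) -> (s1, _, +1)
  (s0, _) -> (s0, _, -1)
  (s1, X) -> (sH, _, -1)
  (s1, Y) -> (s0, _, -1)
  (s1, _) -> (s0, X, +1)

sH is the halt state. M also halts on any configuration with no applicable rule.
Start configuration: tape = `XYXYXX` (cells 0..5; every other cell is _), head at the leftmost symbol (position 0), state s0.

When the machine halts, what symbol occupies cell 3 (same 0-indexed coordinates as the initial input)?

X

state=s0 head=0 tape=[X]YXYXX   (s0,X)→(s1,X,+1)
state=s1 head=1 tape=X[Y]XYXX   (s1,Y)→(s0,_,-1)
state=s0 head=0 tape=[X]_XYXX   (s0,X)→(s1,X,+1)
state=s1 head=1 tape=X[_]XYXX   (s1,_)→(s0,X,+1)
state=s0 head=2 tape=XX[X]YXX   (s0,X)→(s1,X,+1)
state=s1 head=3 tape=XXX[Y]XX   (s1,Y)→(s0,_,-1)
state=s0 head=2 tape=XX[X]_XX   (s0,X)→(s1,X,+1)
state=s1 head=3 tape=XXX[_]XX   (s1,_)→(s0,X,+1)
state=s0 head=4 tape=XXXX[X]X   (s0,X)→(s1,X,+1)
state=s1 head=5 tape=XXXXX[X]   (s1,X)→(sH,_,-1)
state=sH head=4 tape=XXXX[X]_
Cell 3 holds X when M halts.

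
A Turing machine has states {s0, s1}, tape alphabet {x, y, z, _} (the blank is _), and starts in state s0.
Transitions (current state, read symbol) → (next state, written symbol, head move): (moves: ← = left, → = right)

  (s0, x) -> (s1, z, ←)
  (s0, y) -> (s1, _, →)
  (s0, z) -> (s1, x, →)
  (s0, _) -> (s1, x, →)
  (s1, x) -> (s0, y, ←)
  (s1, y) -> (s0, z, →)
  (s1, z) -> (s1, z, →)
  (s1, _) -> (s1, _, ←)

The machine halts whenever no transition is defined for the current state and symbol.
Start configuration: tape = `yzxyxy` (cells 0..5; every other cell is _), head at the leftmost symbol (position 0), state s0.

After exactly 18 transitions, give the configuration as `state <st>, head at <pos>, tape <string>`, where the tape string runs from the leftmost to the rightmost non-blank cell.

state s1, head at 4, tape xzxz

state=s0 head=0 tape=[y]zxyxy_   (s0,y)→(s1,_,→)
state=s1 head=1 tape=_[z]xyxy_   (s1,z)→(s1,z,→)
state=s1 head=2 tape=_z[x]yxy_   (s1,x)→(s0,y,←)
state=s0 head=1 tape=_[z]yyxy_   (s0,z)→(s1,x,→)
state=s1 head=2 tape=_x[y]yxy_   (s1,y)→(s0,z,→)
state=s0 head=3 tape=_xz[y]xy_   (s0,y)→(s1,_,→)
state=s1 head=4 tape=_xz_[x]y_   (s1,x)→(s0,y,←)
state=s0 head=3 tape=_xz[_]yy_   (s0,_)→(s1,x,→)
state=s1 head=4 tape=_xzx[y]y_   (s1,y)→(s0,z,→)
state=s0 head=5 tape=_xzxz[y]_   (s0,y)→(s1,_,→)
state=s1 head=6 tape=_xzxz_[_]   (s1,_)→(s1,_,←)
state=s1 head=5 tape=_xzxz[_]_   (s1,_)→(s1,_,←)
state=s1 head=4 tape=_xzx[z]__   (s1,z)→(s1,z,→)
state=s1 head=5 tape=_xzxz[_]_   (s1,_)→(s1,_,←)
state=s1 head=4 tape=_xzx[z]__   (s1,z)→(s1,z,→)
state=s1 head=5 tape=_xzxz[_]_   (s1,_)→(s1,_,←)
state=s1 head=4 tape=_xzx[z]__   (s1,z)→(s1,z,→)
state=s1 head=5 tape=_xzxz[_]_   (s1,_)→(s1,_,←)
state=s1 head=4 tape=_xzx[z]__
After 18 steps: state s1, head at 4, tape xzxz.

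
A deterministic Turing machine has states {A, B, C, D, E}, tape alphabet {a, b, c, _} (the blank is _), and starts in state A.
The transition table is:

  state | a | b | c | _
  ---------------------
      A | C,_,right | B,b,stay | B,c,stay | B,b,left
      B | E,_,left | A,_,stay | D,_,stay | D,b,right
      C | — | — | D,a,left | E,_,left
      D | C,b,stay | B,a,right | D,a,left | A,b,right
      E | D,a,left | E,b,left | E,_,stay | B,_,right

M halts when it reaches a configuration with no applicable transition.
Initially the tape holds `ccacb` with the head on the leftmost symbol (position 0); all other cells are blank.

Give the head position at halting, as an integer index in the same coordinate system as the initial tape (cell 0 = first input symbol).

A | [c]cacb   read c → write c, move stay, go to B
B | [c]cacb   read c → write _, move stay, go to D
D | [_]cacb   read _ → write b, move right, go to A
A | b[c]acb   read c → write c, move stay, go to B
B | b[c]acb   read c → write _, move stay, go to D
D | b[_]acb   read _ → write b, move right, go to A
A | bb[a]cb   read a → write _, move right, go to C
C | bb_[c]b   read c → write a, move left, go to D
D | bb[_]ab   read _ → write b, move right, go to A
A | bbb[a]b   read a → write _, move right, go to C
C | bbb_[b]
At halt the head is at cell 4.

4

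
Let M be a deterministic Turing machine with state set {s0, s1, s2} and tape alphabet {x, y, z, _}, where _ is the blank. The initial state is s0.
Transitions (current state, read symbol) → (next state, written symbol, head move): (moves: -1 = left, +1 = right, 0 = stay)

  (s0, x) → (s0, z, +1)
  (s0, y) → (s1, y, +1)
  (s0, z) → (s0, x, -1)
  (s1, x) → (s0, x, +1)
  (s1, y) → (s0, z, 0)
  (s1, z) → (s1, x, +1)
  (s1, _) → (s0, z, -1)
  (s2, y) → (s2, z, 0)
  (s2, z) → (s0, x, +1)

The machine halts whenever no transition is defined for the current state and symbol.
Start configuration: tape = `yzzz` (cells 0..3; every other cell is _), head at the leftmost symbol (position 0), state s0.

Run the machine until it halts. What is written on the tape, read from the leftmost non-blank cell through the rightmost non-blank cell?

state=s0 head=0 tape=[y]zzz__   (s0,y)→(s1,y,+1)
state=s1 head=1 tape=y[z]zz__   (s1,z)→(s1,x,+1)
state=s1 head=2 tape=yx[z]z__   (s1,z)→(s1,x,+1)
state=s1 head=3 tape=yxx[z]__   (s1,z)→(s1,x,+1)
state=s1 head=4 tape=yxxx[_]_   (s1,_)→(s0,z,-1)
state=s0 head=3 tape=yxx[x]z_   (s0,x)→(s0,z,+1)
state=s0 head=4 tape=yxxz[z]_   (s0,z)→(s0,x,-1)
state=s0 head=3 tape=yxx[z]x_   (s0,z)→(s0,x,-1)
state=s0 head=2 tape=yx[x]xx_   (s0,x)→(s0,z,+1)
state=s0 head=3 tape=yxz[x]x_   (s0,x)→(s0,z,+1)
state=s0 head=4 tape=yxzz[x]_   (s0,x)→(s0,z,+1)
state=s0 head=5 tape=yxzzz[_]
The non-blank tape span at halt is yxzzz.

yxzzz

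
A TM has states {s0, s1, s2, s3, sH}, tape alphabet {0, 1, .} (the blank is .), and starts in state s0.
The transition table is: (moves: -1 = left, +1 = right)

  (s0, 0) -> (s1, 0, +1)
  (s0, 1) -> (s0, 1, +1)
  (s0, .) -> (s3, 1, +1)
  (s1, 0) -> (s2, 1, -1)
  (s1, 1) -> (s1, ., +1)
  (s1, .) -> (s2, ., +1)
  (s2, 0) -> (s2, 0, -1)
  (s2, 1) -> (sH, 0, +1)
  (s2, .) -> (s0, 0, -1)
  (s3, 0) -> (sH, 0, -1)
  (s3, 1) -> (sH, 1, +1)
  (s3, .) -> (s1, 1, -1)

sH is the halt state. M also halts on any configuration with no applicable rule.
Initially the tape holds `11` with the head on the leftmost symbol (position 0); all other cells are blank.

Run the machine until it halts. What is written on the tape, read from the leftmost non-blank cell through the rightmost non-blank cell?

state=s0 head=0 tape=[1]1....   (s0,1)→(s0,1,+1)
state=s0 head=1 tape=1[1]....   (s0,1)→(s0,1,+1)
state=s0 head=2 tape=11[.]...   (s0,.)→(s3,1,+1)
state=s3 head=3 tape=111[.]..   (s3,.)→(s1,1,-1)
state=s1 head=2 tape=11[1]1..   (s1,1)→(s1,.,+1)
state=s1 head=3 tape=11.[1]..   (s1,1)→(s1,.,+1)
state=s1 head=4 tape=11..[.].   (s1,.)→(s2,.,+1)
state=s2 head=5 tape=11...[.]   (s2,.)→(s0,0,-1)
state=s0 head=4 tape=11..[.]0   (s0,.)→(s3,1,+1)
state=s3 head=5 tape=11..1[0]   (s3,0)→(sH,0,-1)
state=sH head=4 tape=11..[1]0
The non-blank tape span at halt is 11..10.

11..10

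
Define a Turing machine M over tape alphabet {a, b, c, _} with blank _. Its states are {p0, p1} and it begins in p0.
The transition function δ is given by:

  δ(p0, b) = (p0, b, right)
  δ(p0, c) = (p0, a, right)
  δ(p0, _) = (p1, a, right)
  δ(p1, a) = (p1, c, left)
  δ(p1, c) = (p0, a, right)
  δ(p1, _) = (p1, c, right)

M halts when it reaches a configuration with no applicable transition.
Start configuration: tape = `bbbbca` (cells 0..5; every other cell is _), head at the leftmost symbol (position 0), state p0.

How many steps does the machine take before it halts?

5

state=p0 head=0 tape=[b]bbbca   (p0,b)→(p0,b,right)
state=p0 head=1 tape=b[b]bbca   (p0,b)→(p0,b,right)
state=p0 head=2 tape=bb[b]bca   (p0,b)→(p0,b,right)
state=p0 head=3 tape=bbb[b]ca   (p0,b)→(p0,b,right)
state=p0 head=4 tape=bbbb[c]a   (p0,c)→(p0,a,right)
state=p0 head=5 tape=bbbba[a]
M halts after 5 transitions.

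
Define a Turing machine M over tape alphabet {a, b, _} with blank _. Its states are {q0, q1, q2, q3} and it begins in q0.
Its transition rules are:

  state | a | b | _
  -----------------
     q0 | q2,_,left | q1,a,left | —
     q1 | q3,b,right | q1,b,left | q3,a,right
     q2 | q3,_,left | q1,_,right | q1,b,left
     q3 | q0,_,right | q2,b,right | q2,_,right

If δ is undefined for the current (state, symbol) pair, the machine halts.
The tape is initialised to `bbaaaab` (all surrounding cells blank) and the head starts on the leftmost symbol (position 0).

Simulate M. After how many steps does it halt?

31

q0 | _[b]baaaab_   read b → write a, move left, go to q1
q1 | [_]abaaaab_   read _ → write a, move right, go to q3
q3 | a[a]baaaab_   read a → write _, move right, go to q0
q0 | a_[b]aaaab_   read b → write a, move left, go to q1
q1 | a[_]aaaaab_   read _ → write a, move right, go to q3
q3 | aa[a]aaaab_   read a → write _, move right, go to q0
q0 | aa_[a]aaab_   read a → write _, move left, go to q2
q2 | aa[_]_aaab_   read _ → write b, move left, go to q1
q1 | a[a]b_aaab_   read a → write b, move right, go to q3
q3 | ab[b]_aaab_   read b → write b, move right, go to q2
q2 | abb[_]aaab_   read _ → write b, move left, go to q1
q1 | ab[b]baaab_   read b → write b, move left, go to q1
q1 | a[b]bbaaab_   read b → write b, move left, go to q1
q1 | [a]bbbaaab_   read a → write b, move right, go to q3
q3 | b[b]bbaaab_   read b → write b, move right, go to q2
q2 | bb[b]baaab_   read b → write _, move right, go to q1
q1 | bb_[b]aaab_   read b → write b, move left, go to q1
q1 | bb[_]baaab_   read _ → write a, move right, go to q3
q3 | bba[b]aaab_   read b → write b, move right, go to q2
q2 | bbab[a]aab_   read a → write _, move left, go to q3
q3 | bba[b]_aab_   read b → write b, move right, go to q2
q2 | bbab[_]aab_   read _ → write b, move left, go to q1
q1 | bba[b]baab_   read b → write b, move left, go to q1
q1 | bb[a]bbaab_   read a → write b, move right, go to q3
q3 | bbb[b]baab_   read b → write b, move right, go to q2
q2 | bbbb[b]aab_   read b → write _, move right, go to q1
q1 | bbbb_[a]ab_   read a → write b, move right, go to q3
q3 | bbbb_b[a]b_   read a → write _, move right, go to q0
q0 | bbbb_b_[b]_   read b → write a, move left, go to q1
q1 | bbbb_b[_]a_   read _ → write a, move right, go to q3
q3 | bbbb_ba[a]_   read a → write _, move right, go to q0
q0 | bbbb_ba_[_]
M halts after 31 transitions.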